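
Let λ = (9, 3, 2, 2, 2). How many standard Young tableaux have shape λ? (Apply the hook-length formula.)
# SYT of shape (9, 3, 2, 2, 2) = 1649340

Hook-length formula: f^λ = n! / Π hook(c), product over all cells c of the Young diagram. For λ = (9, 3, 2, 2, 2), n = 18 boxes. Hook lengths by row (left-to-right, top-to-bottom): [13, 12, 8, 6, 5, 4, 3, 2, 1]; [6, 5, 1]; [4, 3]; [3, 2]; [2, 1]. Product of hooks = 3881779200. So f^λ = 18! / 3881779200 = 6402373705728000 / 3881779200 = 1649340.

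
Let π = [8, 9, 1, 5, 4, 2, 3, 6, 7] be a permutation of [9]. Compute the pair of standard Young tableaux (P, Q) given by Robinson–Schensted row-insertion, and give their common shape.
P = [1, 2, 3, 6, 7] / [4, 9] / [5] / [8];  Q = [1, 2, 7, 8, 9] / [3, 4] / [5] / [6];  common shape = (5, 2, 1, 1)

Row-insert the values π_1, π_2, … into P one at a time, bumping the leftmost entry strictly greater than the inserted value down to the next row. The recording tableau Q records, in position (i, j), the step at which that cell was added to P.
  Insert 8 (step 1): P = [8];  Q = [1]
  Insert 9 (step 2): P = [8, 9];  Q = [1, 2]
  Insert 1 (step 3): P = [1, 9] / [8];  Q = [1, 2] / [3]
  Insert 5 (step 4): P = [1, 5] / [8, 9];  Q = [1, 2] / [3, 4]
  Insert 4 (step 5): P = [1, 4] / [5, 9] / [8];  Q = [1, 2] / [3, 4] / [5]
  Insert 2 (step 6): P = [1, 2] / [4, 9] / [5] / [8];  Q = [1, 2] / [3, 4] / [5] / [6]
  Insert 3 (step 7): P = [1, 2, 3] / [4, 9] / [5] / [8];  Q = [1, 2, 7] / [3, 4] / [5] / [6]
  Insert 6 (step 8): P = [1, 2, 3, 6] / [4, 9] / [5] / [8];  Q = [1, 2, 7, 8] / [3, 4] / [5] / [6]
  Insert 7 (step 9): P = [1, 2, 3, 6, 7] / [4, 9] / [5] / [8];  Q = [1, 2, 7, 8, 9] / [3, 4] / [5] / [6]
Final shape: (5, 2, 1, 1).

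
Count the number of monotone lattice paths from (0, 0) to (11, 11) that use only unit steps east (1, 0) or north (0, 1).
Number of paths = 705432

A monotone lattice path from (0, 0) to (11, 11) consists of 11 east steps and 11 north steps in some order, so it is determined by which 11 of the 22 steps are east. The count is C(22, 11) = 705432.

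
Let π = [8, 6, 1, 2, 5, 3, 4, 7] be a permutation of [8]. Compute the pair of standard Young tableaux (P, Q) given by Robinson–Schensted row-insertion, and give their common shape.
P = [1, 2, 3, 4, 7] / [5] / [6] / [8];  Q = [1, 4, 5, 7, 8] / [2] / [3] / [6];  common shape = (5, 1, 1, 1)

Row-insert the values π_1, π_2, … into P one at a time, bumping the leftmost entry strictly greater than the inserted value down to the next row. The recording tableau Q records, in position (i, j), the step at which that cell was added to P.
  Insert 8 (step 1): P = [8];  Q = [1]
  Insert 6 (step 2): P = [6] / [8];  Q = [1] / [2]
  Insert 1 (step 3): P = [1] / [6] / [8];  Q = [1] / [2] / [3]
  Insert 2 (step 4): P = [1, 2] / [6] / [8];  Q = [1, 4] / [2] / [3]
  Insert 5 (step 5): P = [1, 2, 5] / [6] / [8];  Q = [1, 4, 5] / [2] / [3]
  Insert 3 (step 6): P = [1, 2, 3] / [5] / [6] / [8];  Q = [1, 4, 5] / [2] / [3] / [6]
  Insert 4 (step 7): P = [1, 2, 3, 4] / [5] / [6] / [8];  Q = [1, 4, 5, 7] / [2] / [3] / [6]
  Insert 7 (step 8): P = [1, 2, 3, 4, 7] / [5] / [6] / [8];  Q = [1, 4, 5, 7, 8] / [2] / [3] / [6]
Final shape: (5, 1, 1, 1).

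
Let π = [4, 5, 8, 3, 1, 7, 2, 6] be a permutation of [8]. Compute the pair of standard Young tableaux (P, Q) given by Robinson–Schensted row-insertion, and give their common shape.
P = [1, 2, 6] / [3, 5, 7] / [4, 8];  Q = [1, 2, 3] / [4, 6, 8] / [5, 7];  common shape = (3, 3, 2)

Row-insert the values π_1, π_2, … into P one at a time, bumping the leftmost entry strictly greater than the inserted value down to the next row. The recording tableau Q records, in position (i, j), the step at which that cell was added to P.
  Insert 4 (step 1): P = [4];  Q = [1]
  Insert 5 (step 2): P = [4, 5];  Q = [1, 2]
  Insert 8 (step 3): P = [4, 5, 8];  Q = [1, 2, 3]
  Insert 3 (step 4): P = [3, 5, 8] / [4];  Q = [1, 2, 3] / [4]
  Insert 1 (step 5): P = [1, 5, 8] / [3] / [4];  Q = [1, 2, 3] / [4] / [5]
  Insert 7 (step 6): P = [1, 5, 7] / [3, 8] / [4];  Q = [1, 2, 3] / [4, 6] / [5]
  Insert 2 (step 7): P = [1, 2, 7] / [3, 5] / [4, 8];  Q = [1, 2, 3] / [4, 6] / [5, 7]
  Insert 6 (step 8): P = [1, 2, 6] / [3, 5, 7] / [4, 8];  Q = [1, 2, 3] / [4, 6, 8] / [5, 7]
Final shape: (3, 3, 2).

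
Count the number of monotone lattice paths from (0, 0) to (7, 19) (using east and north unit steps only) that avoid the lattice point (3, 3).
Number of paths = 560900

Total paths from (0, 0) to (7, 19): C(26, 7) = 657800. Paths through (3, 3): (paths (0, 0) → (3, 3)) × (paths (3, 3) → (7, 19)) = C(6, 3) · C(20, 4) = 20 · 4845 = 96900. Avoidance count = 657800 − 96900 = 560900.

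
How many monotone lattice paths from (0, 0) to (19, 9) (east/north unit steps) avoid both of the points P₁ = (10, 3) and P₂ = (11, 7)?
Number of paths = 4107740

Inclusion–exclusion. Total paths: C(28, 19) = 6906900. Through P₁: C(13, 10)·C(15, 9) = 1431430. Through P₂: C(18, 11)·C(10, 8) = 1432080. Since P₁ is strictly southwest of P₂, a monotone path through both must visit P₁ then P₂; paths through both = C(13, 10)·C(5, 1)·C(10, 8) = 64350. Avoid both = 6906900 − 1431430 − 1432080 + 64350 = 4107740.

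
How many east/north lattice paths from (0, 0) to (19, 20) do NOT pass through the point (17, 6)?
Number of paths = 68911150770

Total paths from (0, 0) to (19, 20): C(39, 19) = 68923264410. Paths through (17, 6): (paths (0, 0) → (17, 6)) × (paths (17, 6) → (19, 20)) = C(23, 17) · C(16, 2) = 100947 · 120 = 12113640. Avoidance count = 68923264410 − 12113640 = 68911150770.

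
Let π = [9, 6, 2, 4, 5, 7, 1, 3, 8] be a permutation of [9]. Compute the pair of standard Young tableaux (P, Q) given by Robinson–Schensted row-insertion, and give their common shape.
P = [1, 3, 5, 7, 8] / [2, 4] / [6] / [9];  Q = [1, 4, 5, 6, 9] / [2, 8] / [3] / [7];  common shape = (5, 2, 1, 1)

Row-insert the values π_1, π_2, … into P one at a time, bumping the leftmost entry strictly greater than the inserted value down to the next row. The recording tableau Q records, in position (i, j), the step at which that cell was added to P.
  Insert 9 (step 1): P = [9];  Q = [1]
  Insert 6 (step 2): P = [6] / [9];  Q = [1] / [2]
  Insert 2 (step 3): P = [2] / [6] / [9];  Q = [1] / [2] / [3]
  Insert 4 (step 4): P = [2, 4] / [6] / [9];  Q = [1, 4] / [2] / [3]
  Insert 5 (step 5): P = [2, 4, 5] / [6] / [9];  Q = [1, 4, 5] / [2] / [3]
  Insert 7 (step 6): P = [2, 4, 5, 7] / [6] / [9];  Q = [1, 4, 5, 6] / [2] / [3]
  Insert 1 (step 7): P = [1, 4, 5, 7] / [2] / [6] / [9];  Q = [1, 4, 5, 6] / [2] / [3] / [7]
  Insert 3 (step 8): P = [1, 3, 5, 7] / [2, 4] / [6] / [9];  Q = [1, 4, 5, 6] / [2, 8] / [3] / [7]
  Insert 8 (step 9): P = [1, 3, 5, 7, 8] / [2, 4] / [6] / [9];  Q = [1, 4, 5, 6, 9] / [2, 8] / [3] / [7]
Final shape: (5, 2, 1, 1).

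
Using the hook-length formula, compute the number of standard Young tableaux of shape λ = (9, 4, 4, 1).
# SYT of shape (9, 4, 4, 1) = 1429428

Hook-length formula: f^λ = n! / Π hook(c), product over all cells c of the Young diagram. For λ = (9, 4, 4, 1), n = 18 boxes. Hook lengths by row (left-to-right, top-to-bottom): [12, 10, 9, 8, 5, 4, 3, 2, 1]; [6, 4, 3, 2]; [5, 3, 2, 1]; [1]. Product of hooks = 4478976000. So f^λ = 18! / 4478976000 = 6402373705728000 / 4478976000 = 1429428.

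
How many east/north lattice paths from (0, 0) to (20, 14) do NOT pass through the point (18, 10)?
Number of paths = 1195128990

Total paths from (0, 0) to (20, 14): C(34, 20) = 1391975640. Paths through (18, 10): (paths (0, 0) → (18, 10)) × (paths (18, 10) → (20, 14)) = C(28, 18) · C(6, 2) = 13123110 · 15 = 196846650. Avoidance count = 1391975640 − 196846650 = 1195128990.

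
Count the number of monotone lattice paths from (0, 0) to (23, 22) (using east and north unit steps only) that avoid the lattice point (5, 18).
Number of paths = 4116469221365

Total paths from (0, 0) to (23, 22): C(45, 23) = 4116715363800. Paths through (5, 18): (paths (0, 0) → (5, 18)) × (paths (5, 18) → (23, 22)) = C(23, 5) · C(22, 18) = 33649 · 7315 = 246142435. Avoidance count = 4116715363800 − 246142435 = 4116469221365.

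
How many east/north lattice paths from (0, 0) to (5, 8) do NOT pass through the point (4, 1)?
Number of paths = 1247

Total paths from (0, 0) to (5, 8): C(13, 5) = 1287. Paths through (4, 1): (paths (0, 0) → (4, 1)) × (paths (4, 1) → (5, 8)) = C(5, 4) · C(8, 1) = 5 · 8 = 40. Avoidance count = 1287 − 40 = 1247.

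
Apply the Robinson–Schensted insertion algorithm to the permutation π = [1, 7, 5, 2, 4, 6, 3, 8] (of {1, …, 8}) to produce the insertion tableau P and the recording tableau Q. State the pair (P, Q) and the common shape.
P = [1, 2, 3, 6, 8] / [4] / [5] / [7];  Q = [1, 2, 5, 6, 8] / [3] / [4] / [7];  common shape = (5, 1, 1, 1)

Row-insert the values π_1, π_2, … into P one at a time, bumping the leftmost entry strictly greater than the inserted value down to the next row. The recording tableau Q records, in position (i, j), the step at which that cell was added to P.
  Insert 1 (step 1): P = [1];  Q = [1]
  Insert 7 (step 2): P = [1, 7];  Q = [1, 2]
  Insert 5 (step 3): P = [1, 5] / [7];  Q = [1, 2] / [3]
  Insert 2 (step 4): P = [1, 2] / [5] / [7];  Q = [1, 2] / [3] / [4]
  Insert 4 (step 5): P = [1, 2, 4] / [5] / [7];  Q = [1, 2, 5] / [3] / [4]
  Insert 6 (step 6): P = [1, 2, 4, 6] / [5] / [7];  Q = [1, 2, 5, 6] / [3] / [4]
  Insert 3 (step 7): P = [1, 2, 3, 6] / [4] / [5] / [7];  Q = [1, 2, 5, 6] / [3] / [4] / [7]
  Insert 8 (step 8): P = [1, 2, 3, 6, 8] / [4] / [5] / [7];  Q = [1, 2, 5, 6, 8] / [3] / [4] / [7]
Final shape: (5, 1, 1, 1).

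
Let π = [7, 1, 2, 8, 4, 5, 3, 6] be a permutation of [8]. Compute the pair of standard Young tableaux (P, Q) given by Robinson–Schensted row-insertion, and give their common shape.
P = [1, 2, 3, 5, 6] / [4, 8] / [7];  Q = [1, 3, 4, 6, 8] / [2, 5] / [7];  common shape = (5, 2, 1)

Row-insert the values π_1, π_2, … into P one at a time, bumping the leftmost entry strictly greater than the inserted value down to the next row. The recording tableau Q records, in position (i, j), the step at which that cell was added to P.
  Insert 7 (step 1): P = [7];  Q = [1]
  Insert 1 (step 2): P = [1] / [7];  Q = [1] / [2]
  Insert 2 (step 3): P = [1, 2] / [7];  Q = [1, 3] / [2]
  Insert 8 (step 4): P = [1, 2, 8] / [7];  Q = [1, 3, 4] / [2]
  Insert 4 (step 5): P = [1, 2, 4] / [7, 8];  Q = [1, 3, 4] / [2, 5]
  Insert 5 (step 6): P = [1, 2, 4, 5] / [7, 8];  Q = [1, 3, 4, 6] / [2, 5]
  Insert 3 (step 7): P = [1, 2, 3, 5] / [4, 8] / [7];  Q = [1, 3, 4, 6] / [2, 5] / [7]
  Insert 6 (step 8): P = [1, 2, 3, 5, 6] / [4, 8] / [7];  Q = [1, 3, 4, 6, 8] / [2, 5] / [7]
Final shape: (5, 2, 1).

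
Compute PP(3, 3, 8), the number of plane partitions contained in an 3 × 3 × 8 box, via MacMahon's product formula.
PP(3, 3, 8) = 259545

Evaluate the triple product over i = 1..3, j = 1..3, k = 1..8. The factors are (2/1) · (3/2) · (4/3) · (5/4) · (6/5) · (7/6) · (8/7) · (9/8) · … (72 factors total). The numerators and denominators telescope so the product is an integer; carrying out the multiplication exactly gives PP(3, 3, 8) = 259545.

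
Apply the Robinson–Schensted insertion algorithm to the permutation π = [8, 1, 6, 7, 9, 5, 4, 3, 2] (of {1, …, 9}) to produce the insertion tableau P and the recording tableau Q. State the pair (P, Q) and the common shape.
P = [1, 2, 7, 9] / [3] / [4] / [5] / [6] / [8];  Q = [1, 3, 4, 5] / [2] / [6] / [7] / [8] / [9];  common shape = (4, 1, 1, 1, 1, 1)

Row-insert the values π_1, π_2, … into P one at a time, bumping the leftmost entry strictly greater than the inserted value down to the next row. The recording tableau Q records, in position (i, j), the step at which that cell was added to P.
  Insert 8 (step 1): P = [8];  Q = [1]
  Insert 1 (step 2): P = [1] / [8];  Q = [1] / [2]
  Insert 6 (step 3): P = [1, 6] / [8];  Q = [1, 3] / [2]
  Insert 7 (step 4): P = [1, 6, 7] / [8];  Q = [1, 3, 4] / [2]
  Insert 9 (step 5): P = [1, 6, 7, 9] / [8];  Q = [1, 3, 4, 5] / [2]
  Insert 5 (step 6): P = [1, 5, 7, 9] / [6] / [8];  Q = [1, 3, 4, 5] / [2] / [6]
  Insert 4 (step 7): P = [1, 4, 7, 9] / [5] / [6] / [8];  Q = [1, 3, 4, 5] / [2] / [6] / [7]
  Insert 3 (step 8): P = [1, 3, 7, 9] / [4] / [5] / [6] / [8];  Q = [1, 3, 4, 5] / [2] / [6] / [7] / [8]
  Insert 2 (step 9): P = [1, 2, 7, 9] / [3] / [4] / [5] / [6] / [8];  Q = [1, 3, 4, 5] / [2] / [6] / [7] / [8] / [9]
Final shape: (4, 1, 1, 1, 1, 1).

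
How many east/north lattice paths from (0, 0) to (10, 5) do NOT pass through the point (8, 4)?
Number of paths = 1518

Total paths from (0, 0) to (10, 5): C(15, 10) = 3003. Paths through (8, 4): (paths (0, 0) → (8, 4)) × (paths (8, 4) → (10, 5)) = C(12, 8) · C(3, 2) = 495 · 3 = 1485. Avoidance count = 3003 − 1485 = 1518.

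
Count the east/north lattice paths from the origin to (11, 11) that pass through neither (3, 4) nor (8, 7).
Number of paths = 323582

Inclusion–exclusion. Total paths: C(22, 11) = 705432. Through P₁: C(7, 3)·C(15, 8) = 225225. Through P₂: C(15, 8)·C(7, 3) = 225225. Since P₁ is strictly southwest of P₂, a monotone path through both must visit P₁ then P₂; paths through both = C(7, 3)·C(8, 5)·C(7, 3) = 68600. Avoid both = 705432 − 225225 − 225225 + 68600 = 323582.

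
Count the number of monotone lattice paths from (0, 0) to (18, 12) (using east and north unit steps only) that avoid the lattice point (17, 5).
Number of paths = 86282553

Total paths from (0, 0) to (18, 12): C(30, 18) = 86493225. Paths through (17, 5): (paths (0, 0) → (17, 5)) × (paths (17, 5) → (18, 12)) = C(22, 17) · C(8, 1) = 26334 · 8 = 210672. Avoidance count = 86493225 − 210672 = 86282553.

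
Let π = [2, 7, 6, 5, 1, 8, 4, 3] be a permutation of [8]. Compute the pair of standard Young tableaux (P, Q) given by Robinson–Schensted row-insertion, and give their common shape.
P = [1, 3, 8] / [2, 4] / [5] / [6] / [7];  Q = [1, 2, 6] / [3, 7] / [4] / [5] / [8];  common shape = (3, 2, 1, 1, 1)

Row-insert the values π_1, π_2, … into P one at a time, bumping the leftmost entry strictly greater than the inserted value down to the next row. The recording tableau Q records, in position (i, j), the step at which that cell was added to P.
  Insert 2 (step 1): P = [2];  Q = [1]
  Insert 7 (step 2): P = [2, 7];  Q = [1, 2]
  Insert 6 (step 3): P = [2, 6] / [7];  Q = [1, 2] / [3]
  Insert 5 (step 4): P = [2, 5] / [6] / [7];  Q = [1, 2] / [3] / [4]
  Insert 1 (step 5): P = [1, 5] / [2] / [6] / [7];  Q = [1, 2] / [3] / [4] / [5]
  Insert 8 (step 6): P = [1, 5, 8] / [2] / [6] / [7];  Q = [1, 2, 6] / [3] / [4] / [5]
  Insert 4 (step 7): P = [1, 4, 8] / [2, 5] / [6] / [7];  Q = [1, 2, 6] / [3, 7] / [4] / [5]
  Insert 3 (step 8): P = [1, 3, 8] / [2, 4] / [5] / [6] / [7];  Q = [1, 2, 6] / [3, 7] / [4] / [5] / [8]
Final shape: (3, 2, 1, 1, 1).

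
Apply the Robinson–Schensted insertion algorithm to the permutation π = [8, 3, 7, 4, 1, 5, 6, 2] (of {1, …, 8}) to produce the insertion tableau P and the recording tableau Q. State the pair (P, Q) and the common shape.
P = [1, 2, 5, 6] / [3, 4] / [7] / [8];  Q = [1, 3, 6, 7] / [2, 8] / [4] / [5];  common shape = (4, 2, 1, 1)

Row-insert the values π_1, π_2, … into P one at a time, bumping the leftmost entry strictly greater than the inserted value down to the next row. The recording tableau Q records, in position (i, j), the step at which that cell was added to P.
  Insert 8 (step 1): P = [8];  Q = [1]
  Insert 3 (step 2): P = [3] / [8];  Q = [1] / [2]
  Insert 7 (step 3): P = [3, 7] / [8];  Q = [1, 3] / [2]
  Insert 4 (step 4): P = [3, 4] / [7] / [8];  Q = [1, 3] / [2] / [4]
  Insert 1 (step 5): P = [1, 4] / [3] / [7] / [8];  Q = [1, 3] / [2] / [4] / [5]
  Insert 5 (step 6): P = [1, 4, 5] / [3] / [7] / [8];  Q = [1, 3, 6] / [2] / [4] / [5]
  Insert 6 (step 7): P = [1, 4, 5, 6] / [3] / [7] / [8];  Q = [1, 3, 6, 7] / [2] / [4] / [5]
  Insert 2 (step 8): P = [1, 2, 5, 6] / [3, 4] / [7] / [8];  Q = [1, 3, 6, 7] / [2, 8] / [4] / [5]
Final shape: (4, 2, 1, 1).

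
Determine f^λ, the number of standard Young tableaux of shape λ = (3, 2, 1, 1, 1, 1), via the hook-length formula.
# SYT of shape (3, 2, 1, 1, 1, 1) = 105

Hook-length formula: f^λ = n! / Π hook(c), product over all cells c of the Young diagram. For λ = (3, 2, 1, 1, 1, 1), n = 9 boxes. Hook lengths by row (left-to-right, top-to-bottom): [8, 3, 1]; [6, 1]; [4]; [3]; [2]; [1]. Product of hooks = 3456. So f^λ = 9! / 3456 = 362880 / 3456 = 105.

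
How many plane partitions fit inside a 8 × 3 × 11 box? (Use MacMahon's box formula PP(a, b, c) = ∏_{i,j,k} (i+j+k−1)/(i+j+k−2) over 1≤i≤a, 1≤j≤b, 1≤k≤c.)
PP(8, 3, 11) = 4783805983320

Evaluate the triple product over i = 1..8, j = 1..3, k = 1..11. The factors are (2/1) · (3/2) · (4/3) · (5/4) · (6/5) · (7/6) · (8/7) · (9/8) · … (264 factors total). The numerators and denominators telescope so the product is an integer; carrying out the multiplication exactly gives PP(8, 3, 11) = 4783805983320.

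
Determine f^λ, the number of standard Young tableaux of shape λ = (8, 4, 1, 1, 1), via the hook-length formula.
# SYT of shape (8, 4, 1, 1, 1) = 53625

Hook-length formula: f^λ = n! / Π hook(c), product over all cells c of the Young diagram. For λ = (8, 4, 1, 1, 1), n = 15 boxes. Hook lengths by row (left-to-right, top-to-bottom): [12, 8, 7, 6, 4, 3, 2, 1]; [7, 3, 2, 1]; [3]; [2]; [1]. Product of hooks = 24385536. So f^λ = 15! / 24385536 = 1307674368000 / 24385536 = 53625.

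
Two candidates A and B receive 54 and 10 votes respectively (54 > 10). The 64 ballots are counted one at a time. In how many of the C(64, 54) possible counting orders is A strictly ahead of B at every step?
Strict-lead orderings = 104137835186

Total orderings of the 64 votes with 54 for A: C(64, 54) = 151473214816. By the Bertrand ballot formula (Cycle Lemma / reflection principle), the number of orderings in which A is strictly ahead of B throughout is (p − q)/(p + q) · C(p + q, p) = (54 − 10)/(54 + 10) · 151473214816 = 104137835186.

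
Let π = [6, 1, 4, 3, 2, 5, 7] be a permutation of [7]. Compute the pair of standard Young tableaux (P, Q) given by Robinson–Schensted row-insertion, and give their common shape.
P = [1, 2, 5, 7] / [3] / [4] / [6];  Q = [1, 3, 6, 7] / [2] / [4] / [5];  common shape = (4, 1, 1, 1)

Row-insert the values π_1, π_2, … into P one at a time, bumping the leftmost entry strictly greater than the inserted value down to the next row. The recording tableau Q records, in position (i, j), the step at which that cell was added to P.
  Insert 6 (step 1): P = [6];  Q = [1]
  Insert 1 (step 2): P = [1] / [6];  Q = [1] / [2]
  Insert 4 (step 3): P = [1, 4] / [6];  Q = [1, 3] / [2]
  Insert 3 (step 4): P = [1, 3] / [4] / [6];  Q = [1, 3] / [2] / [4]
  Insert 2 (step 5): P = [1, 2] / [3] / [4] / [6];  Q = [1, 3] / [2] / [4] / [5]
  Insert 5 (step 6): P = [1, 2, 5] / [3] / [4] / [6];  Q = [1, 3, 6] / [2] / [4] / [5]
  Insert 7 (step 7): P = [1, 2, 5, 7] / [3] / [4] / [6];  Q = [1, 3, 6, 7] / [2] / [4] / [5]
Final shape: (4, 1, 1, 1).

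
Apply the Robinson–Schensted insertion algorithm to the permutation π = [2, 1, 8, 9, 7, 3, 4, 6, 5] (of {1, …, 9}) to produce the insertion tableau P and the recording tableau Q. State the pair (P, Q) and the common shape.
P = [1, 3, 4, 5] / [2, 6, 9] / [7] / [8];  Q = [1, 3, 4, 8] / [2, 5, 7] / [6] / [9];  common shape = (4, 3, 1, 1)

Row-insert the values π_1, π_2, … into P one at a time, bumping the leftmost entry strictly greater than the inserted value down to the next row. The recording tableau Q records, in position (i, j), the step at which that cell was added to P.
  Insert 2 (step 1): P = [2];  Q = [1]
  Insert 1 (step 2): P = [1] / [2];  Q = [1] / [2]
  Insert 8 (step 3): P = [1, 8] / [2];  Q = [1, 3] / [2]
  Insert 9 (step 4): P = [1, 8, 9] / [2];  Q = [1, 3, 4] / [2]
  Insert 7 (step 5): P = [1, 7, 9] / [2, 8];  Q = [1, 3, 4] / [2, 5]
  Insert 3 (step 6): P = [1, 3, 9] / [2, 7] / [8];  Q = [1, 3, 4] / [2, 5] / [6]
  Insert 4 (step 7): P = [1, 3, 4] / [2, 7, 9] / [8];  Q = [1, 3, 4] / [2, 5, 7] / [6]
  Insert 6 (step 8): P = [1, 3, 4, 6] / [2, 7, 9] / [8];  Q = [1, 3, 4, 8] / [2, 5, 7] / [6]
  Insert 5 (step 9): P = [1, 3, 4, 5] / [2, 6, 9] / [7] / [8];  Q = [1, 3, 4, 8] / [2, 5, 7] / [6] / [9]
Final shape: (4, 3, 1, 1).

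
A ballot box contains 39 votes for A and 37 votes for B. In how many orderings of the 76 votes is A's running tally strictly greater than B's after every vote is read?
Strict-lead orderings = 176733862787006701400

Total orderings of the 76 votes with 39 for A: C(76, 39) = 6715886785906254653200. By the Bertrand ballot formula (Cycle Lemma / reflection principle), the number of orderings in which A is strictly ahead of B throughout is (p − q)/(p + q) · C(p + q, p) = (39 − 37)/(39 + 37) · 6715886785906254653200 = 176733862787006701400.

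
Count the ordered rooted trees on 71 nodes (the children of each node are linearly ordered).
C_70 = 1321422108420282270489942177190229544600

These ordered rooted trees are counted by the Catalan number C_n = (1/(n + 1)) · C(2n, n). For n = 70: C_70 = (1/71) · C(140, 70) = 93820969697840041204785894580506297666600/71 = 1321422108420282270489942177190229544600.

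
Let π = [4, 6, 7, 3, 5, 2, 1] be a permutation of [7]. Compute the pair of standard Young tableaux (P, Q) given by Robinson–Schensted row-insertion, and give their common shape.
P = [1, 5, 7] / [2, 6] / [3] / [4];  Q = [1, 2, 3] / [4, 5] / [6] / [7];  common shape = (3, 2, 1, 1)

Row-insert the values π_1, π_2, … into P one at a time, bumping the leftmost entry strictly greater than the inserted value down to the next row. The recording tableau Q records, in position (i, j), the step at which that cell was added to P.
  Insert 4 (step 1): P = [4];  Q = [1]
  Insert 6 (step 2): P = [4, 6];  Q = [1, 2]
  Insert 7 (step 3): P = [4, 6, 7];  Q = [1, 2, 3]
  Insert 3 (step 4): P = [3, 6, 7] / [4];  Q = [1, 2, 3] / [4]
  Insert 5 (step 5): P = [3, 5, 7] / [4, 6];  Q = [1, 2, 3] / [4, 5]
  Insert 2 (step 6): P = [2, 5, 7] / [3, 6] / [4];  Q = [1, 2, 3] / [4, 5] / [6]
  Insert 1 (step 7): P = [1, 5, 7] / [2, 6] / [3] / [4];  Q = [1, 2, 3] / [4, 5] / [6] / [7]
Final shape: (3, 2, 1, 1).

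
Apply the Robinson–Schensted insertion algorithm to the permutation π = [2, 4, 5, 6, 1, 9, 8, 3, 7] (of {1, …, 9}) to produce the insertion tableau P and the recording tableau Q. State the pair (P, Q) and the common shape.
P = [1, 3, 5, 6, 7] / [2, 4, 8] / [9];  Q = [1, 2, 3, 4, 6] / [5, 7, 9] / [8];  common shape = (5, 3, 1)

Row-insert the values π_1, π_2, … into P one at a time, bumping the leftmost entry strictly greater than the inserted value down to the next row. The recording tableau Q records, in position (i, j), the step at which that cell was added to P.
  Insert 2 (step 1): P = [2];  Q = [1]
  Insert 4 (step 2): P = [2, 4];  Q = [1, 2]
  Insert 5 (step 3): P = [2, 4, 5];  Q = [1, 2, 3]
  Insert 6 (step 4): P = [2, 4, 5, 6];  Q = [1, 2, 3, 4]
  Insert 1 (step 5): P = [1, 4, 5, 6] / [2];  Q = [1, 2, 3, 4] / [5]
  Insert 9 (step 6): P = [1, 4, 5, 6, 9] / [2];  Q = [1, 2, 3, 4, 6] / [5]
  Insert 8 (step 7): P = [1, 4, 5, 6, 8] / [2, 9];  Q = [1, 2, 3, 4, 6] / [5, 7]
  Insert 3 (step 8): P = [1, 3, 5, 6, 8] / [2, 4] / [9];  Q = [1, 2, 3, 4, 6] / [5, 7] / [8]
  Insert 7 (step 9): P = [1, 3, 5, 6, 7] / [2, 4, 8] / [9];  Q = [1, 2, 3, 4, 6] / [5, 7, 9] / [8]
Final shape: (5, 3, 1).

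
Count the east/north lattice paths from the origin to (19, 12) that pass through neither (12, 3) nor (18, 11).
Number of paths = 69453475

Inclusion–exclusion. Total paths: C(31, 19) = 141120525. Through P₁: C(15, 12)·C(16, 7) = 5205200. Through P₂: C(29, 18)·C(2, 1) = 69194580. Since P₁ is strictly southwest of P₂, a monotone path through both must visit P₁ then P₂; paths through both = C(15, 12)·C(14, 6)·C(2, 1) = 2732730. Avoid both = 141120525 − 5205200 − 69194580 + 2732730 = 69453475.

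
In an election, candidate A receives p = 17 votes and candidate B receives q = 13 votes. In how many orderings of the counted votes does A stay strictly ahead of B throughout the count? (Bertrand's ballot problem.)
Strict-lead orderings = 15967980

Total orderings of the 30 votes with 17 for A: C(30, 17) = 119759850. By the Bertrand ballot formula (Cycle Lemma / reflection principle), the number of orderings in which A is strictly ahead of B throughout is (p − q)/(p + q) · C(p + q, p) = (17 − 13)/(17 + 13) · 119759850 = 15967980.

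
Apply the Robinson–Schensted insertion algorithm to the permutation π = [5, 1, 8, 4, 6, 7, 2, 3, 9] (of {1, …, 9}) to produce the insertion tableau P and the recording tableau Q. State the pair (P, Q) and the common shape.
P = [1, 2, 3, 7, 9] / [4, 6] / [5, 8];  Q = [1, 3, 5, 6, 9] / [2, 4] / [7, 8];  common shape = (5, 2, 2)

Row-insert the values π_1, π_2, … into P one at a time, bumping the leftmost entry strictly greater than the inserted value down to the next row. The recording tableau Q records, in position (i, j), the step at which that cell was added to P.
  Insert 5 (step 1): P = [5];  Q = [1]
  Insert 1 (step 2): P = [1] / [5];  Q = [1] / [2]
  Insert 8 (step 3): P = [1, 8] / [5];  Q = [1, 3] / [2]
  Insert 4 (step 4): P = [1, 4] / [5, 8];  Q = [1, 3] / [2, 4]
  Insert 6 (step 5): P = [1, 4, 6] / [5, 8];  Q = [1, 3, 5] / [2, 4]
  Insert 7 (step 6): P = [1, 4, 6, 7] / [5, 8];  Q = [1, 3, 5, 6] / [2, 4]
  Insert 2 (step 7): P = [1, 2, 6, 7] / [4, 8] / [5];  Q = [1, 3, 5, 6] / [2, 4] / [7]
  Insert 3 (step 8): P = [1, 2, 3, 7] / [4, 6] / [5, 8];  Q = [1, 3, 5, 6] / [2, 4] / [7, 8]
  Insert 9 (step 9): P = [1, 2, 3, 7, 9] / [4, 6] / [5, 8];  Q = [1, 3, 5, 6, 9] / [2, 4] / [7, 8]
Final shape: (5, 2, 2).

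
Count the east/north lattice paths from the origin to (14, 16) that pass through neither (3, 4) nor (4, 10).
Number of paths = 92045897

Inclusion–exclusion. Total paths: C(30, 14) = 145422675. Through P₁: C(7, 3)·C(23, 11) = 47322730. Through P₂: C(14, 4)·C(16, 10) = 8016008. Since P₁ is strictly southwest of P₂, a monotone path through both must visit P₁ then P₂; paths through both = C(7, 3)·C(7, 1)·C(16, 10) = 1961960. Avoid both = 145422675 − 47322730 − 8016008 + 1961960 = 92045897.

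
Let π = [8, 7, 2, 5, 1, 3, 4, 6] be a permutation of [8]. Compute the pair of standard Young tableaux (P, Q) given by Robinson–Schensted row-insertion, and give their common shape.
P = [1, 3, 4, 6] / [2, 5] / [7] / [8];  Q = [1, 4, 7, 8] / [2, 6] / [3] / [5];  common shape = (4, 2, 1, 1)

Row-insert the values π_1, π_2, … into P one at a time, bumping the leftmost entry strictly greater than the inserted value down to the next row. The recording tableau Q records, in position (i, j), the step at which that cell was added to P.
  Insert 8 (step 1): P = [8];  Q = [1]
  Insert 7 (step 2): P = [7] / [8];  Q = [1] / [2]
  Insert 2 (step 3): P = [2] / [7] / [8];  Q = [1] / [2] / [3]
  Insert 5 (step 4): P = [2, 5] / [7] / [8];  Q = [1, 4] / [2] / [3]
  Insert 1 (step 5): P = [1, 5] / [2] / [7] / [8];  Q = [1, 4] / [2] / [3] / [5]
  Insert 3 (step 6): P = [1, 3] / [2, 5] / [7] / [8];  Q = [1, 4] / [2, 6] / [3] / [5]
  Insert 4 (step 7): P = [1, 3, 4] / [2, 5] / [7] / [8];  Q = [1, 4, 7] / [2, 6] / [3] / [5]
  Insert 6 (step 8): P = [1, 3, 4, 6] / [2, 5] / [7] / [8];  Q = [1, 4, 7, 8] / [2, 6] / [3] / [5]
Final shape: (4, 2, 1, 1).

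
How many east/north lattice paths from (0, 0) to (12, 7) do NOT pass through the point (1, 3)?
Number of paths = 44928

Total paths from (0, 0) to (12, 7): C(19, 12) = 50388. Paths through (1, 3): (paths (0, 0) → (1, 3)) × (paths (1, 3) → (12, 7)) = C(4, 1) · C(15, 11) = 4 · 1365 = 5460. Avoidance count = 50388 − 5460 = 44928.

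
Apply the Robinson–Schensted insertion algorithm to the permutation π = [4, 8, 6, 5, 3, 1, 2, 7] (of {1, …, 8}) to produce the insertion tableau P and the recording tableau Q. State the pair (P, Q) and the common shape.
P = [1, 2, 7] / [3, 5] / [4] / [6] / [8];  Q = [1, 2, 8] / [3, 7] / [4] / [5] / [6];  common shape = (3, 2, 1, 1, 1)

Row-insert the values π_1, π_2, … into P one at a time, bumping the leftmost entry strictly greater than the inserted value down to the next row. The recording tableau Q records, in position (i, j), the step at which that cell was added to P.
  Insert 4 (step 1): P = [4];  Q = [1]
  Insert 8 (step 2): P = [4, 8];  Q = [1, 2]
  Insert 6 (step 3): P = [4, 6] / [8];  Q = [1, 2] / [3]
  Insert 5 (step 4): P = [4, 5] / [6] / [8];  Q = [1, 2] / [3] / [4]
  Insert 3 (step 5): P = [3, 5] / [4] / [6] / [8];  Q = [1, 2] / [3] / [4] / [5]
  Insert 1 (step 6): P = [1, 5] / [3] / [4] / [6] / [8];  Q = [1, 2] / [3] / [4] / [5] / [6]
  Insert 2 (step 7): P = [1, 2] / [3, 5] / [4] / [6] / [8];  Q = [1, 2] / [3, 7] / [4] / [5] / [6]
  Insert 7 (step 8): P = [1, 2, 7] / [3, 5] / [4] / [6] / [8];  Q = [1, 2, 8] / [3, 7] / [4] / [5] / [6]
Final shape: (3, 2, 1, 1, 1).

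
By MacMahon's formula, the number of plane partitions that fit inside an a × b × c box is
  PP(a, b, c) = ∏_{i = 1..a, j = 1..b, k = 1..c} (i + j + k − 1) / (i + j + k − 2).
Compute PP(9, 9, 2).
PP(9, 9, 2) = 449141836

Evaluate the triple product over i = 1..9, j = 1..9, k = 1..2. The factors are (2/1) · (3/2) · (3/2) · (4/3) · (4/3) · (5/4) · (5/4) · (6/5) · … (162 factors total). The numerators and denominators telescope so the product is an integer; carrying out the multiplication exactly gives PP(9, 9, 2) = 449141836.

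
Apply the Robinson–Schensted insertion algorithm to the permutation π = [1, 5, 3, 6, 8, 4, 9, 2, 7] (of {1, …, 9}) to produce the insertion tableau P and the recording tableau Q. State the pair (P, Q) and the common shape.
P = [1, 2, 4, 7, 9] / [3, 6, 8] / [5];  Q = [1, 2, 4, 5, 7] / [3, 6, 9] / [8];  common shape = (5, 3, 1)

Row-insert the values π_1, π_2, … into P one at a time, bumping the leftmost entry strictly greater than the inserted value down to the next row. The recording tableau Q records, in position (i, j), the step at which that cell was added to P.
  Insert 1 (step 1): P = [1];  Q = [1]
  Insert 5 (step 2): P = [1, 5];  Q = [1, 2]
  Insert 3 (step 3): P = [1, 3] / [5];  Q = [1, 2] / [3]
  Insert 6 (step 4): P = [1, 3, 6] / [5];  Q = [1, 2, 4] / [3]
  Insert 8 (step 5): P = [1, 3, 6, 8] / [5];  Q = [1, 2, 4, 5] / [3]
  Insert 4 (step 6): P = [1, 3, 4, 8] / [5, 6];  Q = [1, 2, 4, 5] / [3, 6]
  Insert 9 (step 7): P = [1, 3, 4, 8, 9] / [5, 6];  Q = [1, 2, 4, 5, 7] / [3, 6]
  Insert 2 (step 8): P = [1, 2, 4, 8, 9] / [3, 6] / [5];  Q = [1, 2, 4, 5, 7] / [3, 6] / [8]
  Insert 7 (step 9): P = [1, 2, 4, 7, 9] / [3, 6, 8] / [5];  Q = [1, 2, 4, 5, 7] / [3, 6, 9] / [8]
Final shape: (5, 3, 1).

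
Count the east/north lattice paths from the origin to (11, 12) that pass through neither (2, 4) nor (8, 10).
Number of paths = 688448

Inclusion–exclusion. Total paths: C(23, 11) = 1352078. Through P₁: C(6, 2)·C(17, 9) = 364650. Through P₂: C(18, 8)·C(5, 3) = 437580. Since P₁ is strictly southwest of P₂, a monotone path through both must visit P₁ then P₂; paths through both = C(6, 2)·C(12, 6)·C(5, 3) = 138600. Avoid both = 1352078 − 364650 − 437580 + 138600 = 688448.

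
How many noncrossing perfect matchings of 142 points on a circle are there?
C_71 = 5175569924646105559418940193995065716350

These noncrossing handshakes are counted by the Catalan number C_n = (1/(n + 1)) · C(2n, n). For n = 71: C_71 = (1/72) · C(142, 71) = 372641034574519600278163693967644731577200/72 = 5175569924646105559418940193995065716350.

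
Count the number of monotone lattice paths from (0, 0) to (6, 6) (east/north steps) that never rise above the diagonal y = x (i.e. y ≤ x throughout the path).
Number of paths = 132

By the reflection principle (André's argument), the number of monotone paths to (6, 6) with n ≤ m that never go above y = x is C(12, 6) − C(12, 7) = 924 − 792 = 132.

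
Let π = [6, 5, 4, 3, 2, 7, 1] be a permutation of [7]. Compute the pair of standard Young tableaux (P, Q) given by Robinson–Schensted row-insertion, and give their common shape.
P = [1, 7] / [2] / [3] / [4] / [5] / [6];  Q = [1, 6] / [2] / [3] / [4] / [5] / [7];  common shape = (2, 1, 1, 1, 1, 1)

Row-insert the values π_1, π_2, … into P one at a time, bumping the leftmost entry strictly greater than the inserted value down to the next row. The recording tableau Q records, in position (i, j), the step at which that cell was added to P.
  Insert 6 (step 1): P = [6];  Q = [1]
  Insert 5 (step 2): P = [5] / [6];  Q = [1] / [2]
  Insert 4 (step 3): P = [4] / [5] / [6];  Q = [1] / [2] / [3]
  Insert 3 (step 4): P = [3] / [4] / [5] / [6];  Q = [1] / [2] / [3] / [4]
  Insert 2 (step 5): P = [2] / [3] / [4] / [5] / [6];  Q = [1] / [2] / [3] / [4] / [5]
  Insert 7 (step 6): P = [2, 7] / [3] / [4] / [5] / [6];  Q = [1, 6] / [2] / [3] / [4] / [5]
  Insert 1 (step 7): P = [1, 7] / [2] / [3] / [4] / [5] / [6];  Q = [1, 6] / [2] / [3] / [4] / [5] / [7]
Final shape: (2, 1, 1, 1, 1, 1).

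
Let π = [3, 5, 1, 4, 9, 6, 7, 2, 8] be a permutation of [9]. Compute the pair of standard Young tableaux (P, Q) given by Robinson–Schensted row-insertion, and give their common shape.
P = [1, 2, 6, 7, 8] / [3, 4, 9] / [5];  Q = [1, 2, 5, 7, 9] / [3, 4, 6] / [8];  common shape = (5, 3, 1)

Row-insert the values π_1, π_2, … into P one at a time, bumping the leftmost entry strictly greater than the inserted value down to the next row. The recording tableau Q records, in position (i, j), the step at which that cell was added to P.
  Insert 3 (step 1): P = [3];  Q = [1]
  Insert 5 (step 2): P = [3, 5];  Q = [1, 2]
  Insert 1 (step 3): P = [1, 5] / [3];  Q = [1, 2] / [3]
  Insert 4 (step 4): P = [1, 4] / [3, 5];  Q = [1, 2] / [3, 4]
  Insert 9 (step 5): P = [1, 4, 9] / [3, 5];  Q = [1, 2, 5] / [3, 4]
  Insert 6 (step 6): P = [1, 4, 6] / [3, 5, 9];  Q = [1, 2, 5] / [3, 4, 6]
  Insert 7 (step 7): P = [1, 4, 6, 7] / [3, 5, 9];  Q = [1, 2, 5, 7] / [3, 4, 6]
  Insert 2 (step 8): P = [1, 2, 6, 7] / [3, 4, 9] / [5];  Q = [1, 2, 5, 7] / [3, 4, 6] / [8]
  Insert 8 (step 9): P = [1, 2, 6, 7, 8] / [3, 4, 9] / [5];  Q = [1, 2, 5, 7, 9] / [3, 4, 6] / [8]
Final shape: (5, 3, 1).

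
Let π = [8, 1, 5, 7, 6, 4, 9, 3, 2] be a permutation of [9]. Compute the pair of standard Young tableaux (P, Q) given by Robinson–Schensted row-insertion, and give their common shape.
P = [1, 2, 6, 9] / [3] / [4] / [5] / [7] / [8];  Q = [1, 3, 4, 7] / [2] / [5] / [6] / [8] / [9];  common shape = (4, 1, 1, 1, 1, 1)

Row-insert the values π_1, π_2, … into P one at a time, bumping the leftmost entry strictly greater than the inserted value down to the next row. The recording tableau Q records, in position (i, j), the step at which that cell was added to P.
  Insert 8 (step 1): P = [8];  Q = [1]
  Insert 1 (step 2): P = [1] / [8];  Q = [1] / [2]
  Insert 5 (step 3): P = [1, 5] / [8];  Q = [1, 3] / [2]
  Insert 7 (step 4): P = [1, 5, 7] / [8];  Q = [1, 3, 4] / [2]
  Insert 6 (step 5): P = [1, 5, 6] / [7] / [8];  Q = [1, 3, 4] / [2] / [5]
  Insert 4 (step 6): P = [1, 4, 6] / [5] / [7] / [8];  Q = [1, 3, 4] / [2] / [5] / [6]
  Insert 9 (step 7): P = [1, 4, 6, 9] / [5] / [7] / [8];  Q = [1, 3, 4, 7] / [2] / [5] / [6]
  Insert 3 (step 8): P = [1, 3, 6, 9] / [4] / [5] / [7] / [8];  Q = [1, 3, 4, 7] / [2] / [5] / [6] / [8]
  Insert 2 (step 9): P = [1, 2, 6, 9] / [3] / [4] / [5] / [7] / [8];  Q = [1, 3, 4, 7] / [2] / [5] / [6] / [8] / [9]
Final shape: (4, 1, 1, 1, 1, 1).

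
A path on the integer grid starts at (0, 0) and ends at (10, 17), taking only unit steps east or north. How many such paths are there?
Number of paths = 8436285

A monotone lattice path from (0, 0) to (10, 17) consists of 10 east steps and 17 north steps in some order, so it is determined by which 10 of the 27 steps are east. The count is C(27, 10) = 8436285.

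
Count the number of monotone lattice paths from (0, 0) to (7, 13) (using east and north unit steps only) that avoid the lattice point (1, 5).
Number of paths = 59502

Total paths from (0, 0) to (7, 13): C(20, 7) = 77520. Paths through (1, 5): (paths (0, 0) → (1, 5)) × (paths (1, 5) → (7, 13)) = C(6, 1) · C(14, 6) = 6 · 3003 = 18018. Avoidance count = 77520 − 18018 = 59502.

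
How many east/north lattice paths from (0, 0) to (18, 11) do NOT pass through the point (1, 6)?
Number of paths = 34412952

Total paths from (0, 0) to (18, 11): C(29, 18) = 34597290. Paths through (1, 6): (paths (0, 0) → (1, 6)) × (paths (1, 6) → (18, 11)) = C(7, 1) · C(22, 17) = 7 · 26334 = 184338. Avoidance count = 34597290 − 184338 = 34412952.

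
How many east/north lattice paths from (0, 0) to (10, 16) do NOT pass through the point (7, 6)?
Number of paths = 4820959

Total paths from (0, 0) to (10, 16): C(26, 10) = 5311735. Paths through (7, 6): (paths (0, 0) → (7, 6)) × (paths (7, 6) → (10, 16)) = C(13, 7) · C(13, 3) = 1716 · 286 = 490776. Avoidance count = 5311735 − 490776 = 4820959.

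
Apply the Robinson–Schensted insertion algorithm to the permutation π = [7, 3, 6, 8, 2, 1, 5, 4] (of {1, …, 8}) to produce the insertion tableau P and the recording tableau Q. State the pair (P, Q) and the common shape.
P = [1, 4, 8] / [2, 5] / [3, 6] / [7];  Q = [1, 3, 4] / [2, 7] / [5, 8] / [6];  common shape = (3, 2, 2, 1)

Row-insert the values π_1, π_2, … into P one at a time, bumping the leftmost entry strictly greater than the inserted value down to the next row. The recording tableau Q records, in position (i, j), the step at which that cell was added to P.
  Insert 7 (step 1): P = [7];  Q = [1]
  Insert 3 (step 2): P = [3] / [7];  Q = [1] / [2]
  Insert 6 (step 3): P = [3, 6] / [7];  Q = [1, 3] / [2]
  Insert 8 (step 4): P = [3, 6, 8] / [7];  Q = [1, 3, 4] / [2]
  Insert 2 (step 5): P = [2, 6, 8] / [3] / [7];  Q = [1, 3, 4] / [2] / [5]
  Insert 1 (step 6): P = [1, 6, 8] / [2] / [3] / [7];  Q = [1, 3, 4] / [2] / [5] / [6]
  Insert 5 (step 7): P = [1, 5, 8] / [2, 6] / [3] / [7];  Q = [1, 3, 4] / [2, 7] / [5] / [6]
  Insert 4 (step 8): P = [1, 4, 8] / [2, 5] / [3, 6] / [7];  Q = [1, 3, 4] / [2, 7] / [5, 8] / [6]
Final shape: (3, 2, 2, 1).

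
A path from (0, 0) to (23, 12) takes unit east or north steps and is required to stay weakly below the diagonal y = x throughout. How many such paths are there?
Number of paths = 417225900

By the reflection principle (André's argument), the number of monotone paths to (23, 12) with n ≤ m that never go above y = x is C(35, 23) − C(35, 24) = 834451800 − 417225900 = 417225900.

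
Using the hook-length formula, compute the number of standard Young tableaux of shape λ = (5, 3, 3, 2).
# SYT of shape (5, 3, 3, 2) = 11583

Hook-length formula: f^λ = n! / Π hook(c), product over all cells c of the Young diagram. For λ = (5, 3, 3, 2), n = 13 boxes. Hook lengths by row (left-to-right, top-to-bottom): [8, 7, 5, 2, 1]; [5, 4, 2]; [4, 3, 1]; [2, 1]. Product of hooks = 537600. So f^λ = 13! / 537600 = 6227020800 / 537600 = 11583.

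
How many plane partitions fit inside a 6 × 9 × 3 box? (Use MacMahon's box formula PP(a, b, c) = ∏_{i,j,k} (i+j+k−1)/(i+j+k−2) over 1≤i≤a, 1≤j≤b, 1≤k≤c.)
PP(6, 9, 3) = 2530768240

Evaluate the triple product over i = 1..6, j = 1..9, k = 1..3. The factors are (2/1) · (3/2) · (4/3) · (3/2) · (4/3) · (5/4) · (4/3) · (5/4) · … (162 factors total). The numerators and denominators telescope so the product is an integer; carrying out the multiplication exactly gives PP(6, 9, 3) = 2530768240.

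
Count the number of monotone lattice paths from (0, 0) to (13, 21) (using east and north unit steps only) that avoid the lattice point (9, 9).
Number of paths = 839495360

Total paths from (0, 0) to (13, 21): C(34, 13) = 927983760. Paths through (9, 9): (paths (0, 0) → (9, 9)) × (paths (9, 9) → (13, 21)) = C(18, 9) · C(16, 4) = 48620 · 1820 = 88488400. Avoidance count = 927983760 − 88488400 = 839495360.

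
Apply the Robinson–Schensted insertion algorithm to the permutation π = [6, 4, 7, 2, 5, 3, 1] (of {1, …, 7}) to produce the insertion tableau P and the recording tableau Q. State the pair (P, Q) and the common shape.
P = [1, 3] / [2, 5] / [4, 7] / [6];  Q = [1, 3] / [2, 5] / [4, 6] / [7];  common shape = (2, 2, 2, 1)

Row-insert the values π_1, π_2, … into P one at a time, bumping the leftmost entry strictly greater than the inserted value down to the next row. The recording tableau Q records, in position (i, j), the step at which that cell was added to P.
  Insert 6 (step 1): P = [6];  Q = [1]
  Insert 4 (step 2): P = [4] / [6];  Q = [1] / [2]
  Insert 7 (step 3): P = [4, 7] / [6];  Q = [1, 3] / [2]
  Insert 2 (step 4): P = [2, 7] / [4] / [6];  Q = [1, 3] / [2] / [4]
  Insert 5 (step 5): P = [2, 5] / [4, 7] / [6];  Q = [1, 3] / [2, 5] / [4]
  Insert 3 (step 6): P = [2, 3] / [4, 5] / [6, 7];  Q = [1, 3] / [2, 5] / [4, 6]
  Insert 1 (step 7): P = [1, 3] / [2, 5] / [4, 7] / [6];  Q = [1, 3] / [2, 5] / [4, 6] / [7]
Final shape: (2, 2, 2, 1).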